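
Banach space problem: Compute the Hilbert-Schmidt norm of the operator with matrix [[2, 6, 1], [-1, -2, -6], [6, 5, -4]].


The Hilbert-Schmidt norm is sqrt(sum of squares of all entries).
Sum of squares = 2^2 + 6^2 + 1^2 + (-1)^2 + (-2)^2 + (-6)^2 + 6^2 + 5^2 + (-4)^2
= 4 + 36 + 1 + 1 + 4 + 36 + 36 + 25 + 16 = 159
||T||_HS = sqrt(159) = 12.6095

12.6095


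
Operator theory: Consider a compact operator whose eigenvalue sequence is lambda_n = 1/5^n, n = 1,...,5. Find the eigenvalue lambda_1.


The eigenvalue formula gives lambda_1 = 1/5^1
= 1/5
= 0.2000

0.2000


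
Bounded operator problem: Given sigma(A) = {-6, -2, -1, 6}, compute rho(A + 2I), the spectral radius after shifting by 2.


Spectrum of A + 2I = {-4, 0, 1, 8}
Spectral radius = max |lambda| over the shifted spectrum
= max(4, 0, 1, 8) = 8

8


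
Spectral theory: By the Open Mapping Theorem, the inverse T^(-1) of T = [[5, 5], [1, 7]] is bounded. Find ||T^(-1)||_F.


det(T) = 5*7 - 5*1 = 30
T^(-1) = (1/30) * [[7, -5], [-1, 5]] = [[0.2333, -0.1667], [-0.0333, 0.1667]]
||T^(-1)||_F^2 = 0.2333^2 + (-0.1667)^2 + (-0.0333)^2 + 0.1667^2 = 0.1111
||T^(-1)||_F = sqrt(0.1111) = 0.3333

0.3333


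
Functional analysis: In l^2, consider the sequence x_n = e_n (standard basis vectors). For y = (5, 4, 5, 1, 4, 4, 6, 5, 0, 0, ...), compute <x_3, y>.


x_3 = e_3 is the standard basis vector with 1 in position 3.
<x_3, y> = y_3 = 5
As n -> infinity, <x_n, y> -> 0, confirming weak convergence of (x_n) to 0.

5


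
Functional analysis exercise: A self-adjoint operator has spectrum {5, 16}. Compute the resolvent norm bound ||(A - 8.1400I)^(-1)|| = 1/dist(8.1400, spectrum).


dist(8.1400, {5, 16}) = min(|8.1400 - 5|, |8.1400 - 16|)
= min(3.1400, 7.8600) = 3.1400
Resolvent bound = 1/3.1400 = 0.3185

0.3185


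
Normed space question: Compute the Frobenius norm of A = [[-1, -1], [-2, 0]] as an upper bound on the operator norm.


||A||_F^2 = sum a_ij^2
= (-1)^2 + (-1)^2 + (-2)^2 + 0^2
= 1 + 1 + 4 + 0 = 6
||A||_F = sqrt(6) = 2.4495

2.4495


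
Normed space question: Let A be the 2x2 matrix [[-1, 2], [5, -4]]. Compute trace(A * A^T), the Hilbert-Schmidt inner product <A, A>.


trace(A * A^T) = sum of squares of all entries
= (-1)^2 + 2^2 + 5^2 + (-4)^2
= 1 + 4 + 25 + 16
= 46

46


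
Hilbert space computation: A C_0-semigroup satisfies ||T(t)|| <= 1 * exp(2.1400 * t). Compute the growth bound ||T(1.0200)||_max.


||T(1.0200)|| <= 1 * exp(2.1400 * 1.0200)
= 1 * exp(2.1828)
= 1 * 8.8711
= 8.8711

8.8711


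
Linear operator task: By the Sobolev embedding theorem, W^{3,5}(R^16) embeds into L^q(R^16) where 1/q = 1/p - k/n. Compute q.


Using the Sobolev embedding formula: 1/q = 1/p - k/n
1/q = 1/5 - 3/16 = 1/80
q = 1/(1/80) = 80

80.0000


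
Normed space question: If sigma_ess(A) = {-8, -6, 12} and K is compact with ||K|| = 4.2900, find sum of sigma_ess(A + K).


By Weyl's theorem, the essential spectrum is invariant under compact perturbations.
sigma_ess(A + K) = sigma_ess(A) = {-8, -6, 12}
Sum = -8 + -6 + 12 = -2

-2


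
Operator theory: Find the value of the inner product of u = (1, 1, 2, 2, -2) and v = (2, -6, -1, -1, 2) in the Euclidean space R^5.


Computing the standard inner product <u, v> = sum u_i * v_i
= 1*2 + 1*-6 + 2*-1 + 2*-1 + -2*2
= 2 + -6 + -2 + -2 + -4
= -12

-12


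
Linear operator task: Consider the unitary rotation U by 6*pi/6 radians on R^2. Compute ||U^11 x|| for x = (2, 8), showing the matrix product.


U is a rotation by theta = 6*pi/6
U^11 = rotation by 11*theta = 66*pi/6 = 6*pi/6 (mod 2*pi)
cos(6*pi/6) = -1.0000, sin(6*pi/6) = 0.0000
U^11 x = (-1.0000 * 2 - 0.0000 * 8, 0.0000 * 2 + -1.0000 * 8)
= (-2.0000, -8.0000)
||U^11 x|| = sqrt((-2.0000)^2 + (-8.0000)^2) = sqrt(68.0000) = 8.2462

8.2462


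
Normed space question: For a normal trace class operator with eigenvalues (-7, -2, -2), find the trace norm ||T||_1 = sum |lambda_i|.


For a normal operator, singular values equal |eigenvalues|.
Trace norm = sum |lambda_i| = 7 + 2 + 2
= 11

11


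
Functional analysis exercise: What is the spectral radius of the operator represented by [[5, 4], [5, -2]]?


For a 2x2 matrix, eigenvalues satisfy lambda^2 - (trace)*lambda + det = 0
trace = 5 + -2 = 3
det = 5*-2 - 4*5 = -30
discriminant = 3^2 - 4*(-30) = 129
spectral radius = max |eigenvalue| = 7.1789

7.1789


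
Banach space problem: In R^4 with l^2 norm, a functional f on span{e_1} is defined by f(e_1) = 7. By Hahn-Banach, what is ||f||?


The norm of f is given by ||f|| = sup_{||x||=1} |f(x)|.
On span{e_1}, ||e_1|| = 1, so ||f|| = |f(e_1)| / ||e_1||
= |7| / 1 = 7.0000

7.0000


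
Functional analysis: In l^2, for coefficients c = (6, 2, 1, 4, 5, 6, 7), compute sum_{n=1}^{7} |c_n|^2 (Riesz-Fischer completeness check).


sum |c_n|^2 = 6^2 + 2^2 + 1^2 + 4^2 + 5^2 + 6^2 + 7^2
= 36 + 4 + 1 + 16 + 25 + 36 + 49
= 167

167


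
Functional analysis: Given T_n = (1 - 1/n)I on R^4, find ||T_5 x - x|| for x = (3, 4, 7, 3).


T_5 x - x = (1 - 1/5)x - x = -x/5
||x|| = sqrt(83) = 9.1104
||T_5 x - x|| = ||x||/5 = 9.1104/5 = 1.8221

1.8221


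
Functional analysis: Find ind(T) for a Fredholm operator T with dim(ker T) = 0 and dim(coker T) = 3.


The Fredholm index is defined as ind(T) = dim(ker T) - dim(coker T)
= 0 - 3
= -3

-3


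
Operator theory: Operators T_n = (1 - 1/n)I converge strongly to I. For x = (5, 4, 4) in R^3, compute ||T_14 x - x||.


T_14 x - x = (1 - 1/14)x - x = -x/14
||x|| = sqrt(57) = 7.5498
||T_14 x - x|| = ||x||/14 = 7.5498/14 = 0.5393

0.5393


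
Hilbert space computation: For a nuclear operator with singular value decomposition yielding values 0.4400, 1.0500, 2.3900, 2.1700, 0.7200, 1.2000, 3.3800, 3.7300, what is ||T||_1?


The nuclear norm is the sum of all singular values.
||T||_1 = 0.4400 + 1.0500 + 2.3900 + 2.1700 + 0.7200 + 1.2000 + 3.3800 + 3.7300
= 15.0800

15.0800


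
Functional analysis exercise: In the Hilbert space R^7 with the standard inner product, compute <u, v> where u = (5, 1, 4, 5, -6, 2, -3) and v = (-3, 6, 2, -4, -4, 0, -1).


Computing the standard inner product <u, v> = sum u_i * v_i
= 5*-3 + 1*6 + 4*2 + 5*-4 + -6*-4 + 2*0 + -3*-1
= -15 + 6 + 8 + -20 + 24 + 0 + 3
= 6

6


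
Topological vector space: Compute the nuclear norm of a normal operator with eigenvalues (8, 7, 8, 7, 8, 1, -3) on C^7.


For a normal operator, singular values equal |eigenvalues|.
Trace norm = sum |lambda_i| = 8 + 7 + 8 + 7 + 8 + 1 + 3
= 42

42


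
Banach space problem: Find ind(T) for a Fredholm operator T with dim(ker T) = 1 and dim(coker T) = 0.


The Fredholm index is defined as ind(T) = dim(ker T) - dim(coker T)
= 1 - 0
= 1

1


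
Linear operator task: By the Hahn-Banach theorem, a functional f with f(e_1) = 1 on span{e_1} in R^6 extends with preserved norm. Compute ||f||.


The norm of f is given by ||f|| = sup_{||x||=1} |f(x)|.
On span{e_1}, ||e_1|| = 1, so ||f|| = |f(e_1)| / ||e_1||
= |1| / 1 = 1.0000

1.0000


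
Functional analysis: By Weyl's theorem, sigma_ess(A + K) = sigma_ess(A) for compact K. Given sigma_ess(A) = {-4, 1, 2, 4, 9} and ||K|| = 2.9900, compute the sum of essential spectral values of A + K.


By Weyl's theorem, the essential spectrum is invariant under compact perturbations.
sigma_ess(A + K) = sigma_ess(A) = {-4, 1, 2, 4, 9}
Sum = -4 + 1 + 2 + 4 + 9 = 12

12


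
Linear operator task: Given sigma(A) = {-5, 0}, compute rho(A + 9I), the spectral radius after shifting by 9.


Spectrum of A + 9I = {4, 9}
Spectral radius = max |lambda| over the shifted spectrum
= max(4, 9) = 9

9


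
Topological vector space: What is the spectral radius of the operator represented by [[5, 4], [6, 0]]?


For a 2x2 matrix, eigenvalues satisfy lambda^2 - (trace)*lambda + det = 0
trace = 5 + 0 = 5
det = 5*0 - 4*6 = -24
discriminant = 5^2 - 4*(-24) = 121
spectral radius = max |eigenvalue| = 8.0000

8.0000


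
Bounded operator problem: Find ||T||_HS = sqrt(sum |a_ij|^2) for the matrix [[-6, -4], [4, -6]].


The Hilbert-Schmidt norm is sqrt(sum of squares of all entries).
Sum of squares = (-6)^2 + (-4)^2 + 4^2 + (-6)^2
= 36 + 16 + 16 + 36 = 104
||T||_HS = sqrt(104) = 10.1980

10.1980


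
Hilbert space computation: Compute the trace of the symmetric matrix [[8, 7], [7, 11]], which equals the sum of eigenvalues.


For a self-adjoint (symmetric) matrix, the eigenvalues are real.
The sum of eigenvalues equals the trace of the matrix.
trace = 8 + 11 = 19

19


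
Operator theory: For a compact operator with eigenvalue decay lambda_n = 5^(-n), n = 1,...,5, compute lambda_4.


The eigenvalue formula gives lambda_4 = 1/5^4
= 1/625
= 0.0016

0.0016


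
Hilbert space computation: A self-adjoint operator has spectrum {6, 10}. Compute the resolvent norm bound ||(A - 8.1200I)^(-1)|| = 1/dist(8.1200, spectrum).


dist(8.1200, {6, 10}) = min(|8.1200 - 6|, |8.1200 - 10|)
= min(2.1200, 1.8800) = 1.8800
Resolvent bound = 1/1.8800 = 0.5319

0.5319


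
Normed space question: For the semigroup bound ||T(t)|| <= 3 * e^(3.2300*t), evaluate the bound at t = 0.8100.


||T(0.8100)|| <= 3 * exp(3.2300 * 0.8100)
= 3 * exp(2.6163)
= 3 * 13.6850
= 41.0550

41.0550


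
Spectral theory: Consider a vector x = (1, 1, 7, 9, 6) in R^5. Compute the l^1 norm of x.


The l^1 norm equals the sum of absolute values of all components.
||x||_1 = 1 + 1 + 7 + 9 + 6
= 24

24.0000


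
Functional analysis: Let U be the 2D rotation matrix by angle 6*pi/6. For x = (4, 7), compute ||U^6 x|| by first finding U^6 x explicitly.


U is a rotation by theta = 6*pi/6
U^6 = rotation by 6*theta = 36*pi/6 = 0*pi/6 (mod 2*pi)
cos(0*pi/6) = 1.0000, sin(0*pi/6) = 0.0000
U^6 x = (1.0000 * 4 - 0.0000 * 7, 0.0000 * 4 + 1.0000 * 7)
= (4.0000, 7.0000)
||U^6 x|| = sqrt(4.0000^2 + 7.0000^2) = sqrt(65.0000) = 8.0623

8.0623


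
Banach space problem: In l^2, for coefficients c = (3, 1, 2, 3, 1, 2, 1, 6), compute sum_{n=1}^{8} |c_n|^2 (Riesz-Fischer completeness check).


sum |c_n|^2 = 3^2 + 1^2 + 2^2 + 3^2 + 1^2 + 2^2 + 1^2 + 6^2
= 9 + 1 + 4 + 9 + 1 + 4 + 1 + 36
= 65

65


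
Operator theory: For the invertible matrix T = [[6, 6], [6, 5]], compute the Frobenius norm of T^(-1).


det(T) = 6*5 - 6*6 = -6
T^(-1) = (1/-6) * [[5, -6], [-6, 6]] = [[-0.8333, 1.0000], [1.0000, -1.0000]]
||T^(-1)||_F^2 = (-0.8333)^2 + 1.0000^2 + 1.0000^2 + (-1.0000)^2 = 3.6944
||T^(-1)||_F = sqrt(3.6944) = 1.9221

1.9221


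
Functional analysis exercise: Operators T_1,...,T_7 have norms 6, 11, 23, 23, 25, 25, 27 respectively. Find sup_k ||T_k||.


By the Uniform Boundedness Principle, the supremum of norms is finite.
sup_k ||T_k|| = max(6, 11, 23, 23, 25, 25, 27) = 27

27


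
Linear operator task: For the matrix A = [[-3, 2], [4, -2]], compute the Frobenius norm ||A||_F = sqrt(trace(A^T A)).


||A||_F^2 = sum a_ij^2
= (-3)^2 + 2^2 + 4^2 + (-2)^2
= 9 + 4 + 16 + 4 = 33
||A||_F = sqrt(33) = 5.7446

5.7446


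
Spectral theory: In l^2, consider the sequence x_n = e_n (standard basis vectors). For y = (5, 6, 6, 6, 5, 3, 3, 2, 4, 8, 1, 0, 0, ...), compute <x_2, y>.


x_2 = e_2 is the standard basis vector with 1 in position 2.
<x_2, y> = y_2 = 6
As n -> infinity, <x_n, y> -> 0, confirming weak convergence of (x_n) to 0.

6


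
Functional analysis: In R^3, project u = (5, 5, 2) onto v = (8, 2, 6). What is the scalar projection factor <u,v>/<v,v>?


Computing <u,v> = 5*8 + 5*2 + 2*6 = 62
Computing <v,v> = 8^2 + 2^2 + 6^2 = 104
Projection coefficient = 62/104 = 0.5962

0.5962


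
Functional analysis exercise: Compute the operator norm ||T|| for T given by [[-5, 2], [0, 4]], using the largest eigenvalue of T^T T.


A^T A = [[25, -10], [-10, 20]]
trace(A^T A) = 45, det(A^T A) = 400
discriminant = 45^2 - 4*400 = 425
Largest eigenvalue of A^T A = (trace + sqrt(disc))/2 = 32.8078
||T|| = sqrt(32.8078) = 5.7278

5.7278


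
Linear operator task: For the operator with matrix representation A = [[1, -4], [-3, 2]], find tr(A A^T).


trace(A * A^T) = sum of squares of all entries
= 1^2 + (-4)^2 + (-3)^2 + 2^2
= 1 + 16 + 9 + 4
= 30

30


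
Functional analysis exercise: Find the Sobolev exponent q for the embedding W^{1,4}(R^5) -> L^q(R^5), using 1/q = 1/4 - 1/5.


Using the Sobolev embedding formula: 1/q = 1/p - k/n
1/q = 1/4 - 1/5 = 1/20
q = 1/(1/20) = 20

20.0000


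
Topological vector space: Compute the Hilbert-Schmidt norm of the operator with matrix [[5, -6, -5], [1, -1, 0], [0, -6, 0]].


The Hilbert-Schmidt norm is sqrt(sum of squares of all entries).
Sum of squares = 5^2 + (-6)^2 + (-5)^2 + 1^2 + (-1)^2 + 0^2 + 0^2 + (-6)^2 + 0^2
= 25 + 36 + 25 + 1 + 1 + 0 + 0 + 36 + 0 = 124
||T||_HS = sqrt(124) = 11.1355

11.1355


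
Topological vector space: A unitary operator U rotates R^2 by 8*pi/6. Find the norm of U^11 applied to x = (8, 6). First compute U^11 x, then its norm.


U is a rotation by theta = 8*pi/6
U^11 = rotation by 11*theta = 88*pi/6 = 4*pi/6 (mod 2*pi)
cos(4*pi/6) = -0.5000, sin(4*pi/6) = 0.8660
U^11 x = (-0.5000 * 8 - 0.8660 * 6, 0.8660 * 8 + -0.5000 * 6)
= (-9.1962, 3.9282)
||U^11 x|| = sqrt((-9.1962)^2 + 3.9282^2) = sqrt(100.0000) = 10.0000

10.0000


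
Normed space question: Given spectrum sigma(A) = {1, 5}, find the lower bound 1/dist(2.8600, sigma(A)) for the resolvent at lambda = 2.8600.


dist(2.8600, {1, 5}) = min(|2.8600 - 1|, |2.8600 - 5|)
= min(1.8600, 2.1400) = 1.8600
Resolvent bound = 1/1.8600 = 0.5376

0.5376


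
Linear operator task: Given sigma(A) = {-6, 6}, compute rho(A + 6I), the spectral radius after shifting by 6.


Spectrum of A + 6I = {0, 12}
Spectral radius = max |lambda| over the shifted spectrum
= max(0, 12) = 12

12


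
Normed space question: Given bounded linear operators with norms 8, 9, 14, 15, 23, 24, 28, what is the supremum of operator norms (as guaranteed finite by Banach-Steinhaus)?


By the Uniform Boundedness Principle, the supremum of norms is finite.
sup_k ||T_k|| = max(8, 9, 14, 15, 23, 24, 28) = 28

28


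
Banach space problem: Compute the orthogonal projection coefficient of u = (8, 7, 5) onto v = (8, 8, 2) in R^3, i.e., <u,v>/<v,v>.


Computing <u,v> = 8*8 + 7*8 + 5*2 = 130
Computing <v,v> = 8^2 + 8^2 + 2^2 = 132
Projection coefficient = 130/132 = 0.9848

0.9848


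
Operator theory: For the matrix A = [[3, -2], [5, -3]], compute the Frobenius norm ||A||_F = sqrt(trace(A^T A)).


||A||_F^2 = sum a_ij^2
= 3^2 + (-2)^2 + 5^2 + (-3)^2
= 9 + 4 + 25 + 9 = 47
||A||_F = sqrt(47) = 6.8557

6.8557


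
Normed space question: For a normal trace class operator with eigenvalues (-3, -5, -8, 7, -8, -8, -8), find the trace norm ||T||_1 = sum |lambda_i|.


For a normal operator, singular values equal |eigenvalues|.
Trace norm = sum |lambda_i| = 3 + 5 + 8 + 7 + 8 + 8 + 8
= 47

47


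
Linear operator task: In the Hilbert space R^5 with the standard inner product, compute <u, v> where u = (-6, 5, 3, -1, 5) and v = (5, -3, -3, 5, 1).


Computing the standard inner product <u, v> = sum u_i * v_i
= -6*5 + 5*-3 + 3*-3 + -1*5 + 5*1
= -30 + -15 + -9 + -5 + 5
= -54

-54


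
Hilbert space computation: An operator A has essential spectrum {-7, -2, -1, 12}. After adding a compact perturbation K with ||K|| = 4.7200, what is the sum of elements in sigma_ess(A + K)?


By Weyl's theorem, the essential spectrum is invariant under compact perturbations.
sigma_ess(A + K) = sigma_ess(A) = {-7, -2, -1, 12}
Sum = -7 + -2 + -1 + 12 = 2

2


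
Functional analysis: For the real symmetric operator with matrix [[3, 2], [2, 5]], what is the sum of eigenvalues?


For a self-adjoint (symmetric) matrix, the eigenvalues are real.
The sum of eigenvalues equals the trace of the matrix.
trace = 3 + 5 = 8

8


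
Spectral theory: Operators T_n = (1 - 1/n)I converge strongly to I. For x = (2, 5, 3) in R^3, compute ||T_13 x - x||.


T_13 x - x = (1 - 1/13)x - x = -x/13
||x|| = sqrt(38) = 6.1644
||T_13 x - x|| = ||x||/13 = 6.1644/13 = 0.4742

0.4742


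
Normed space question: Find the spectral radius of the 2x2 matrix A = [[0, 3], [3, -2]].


For a 2x2 matrix, eigenvalues satisfy lambda^2 - (trace)*lambda + det = 0
trace = 0 + -2 = -2
det = 0*-2 - 3*3 = -9
discriminant = (-2)^2 - 4*(-9) = 40
spectral radius = max |eigenvalue| = 4.1623

4.1623


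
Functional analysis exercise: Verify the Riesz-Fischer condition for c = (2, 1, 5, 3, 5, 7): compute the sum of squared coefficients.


sum |c_n|^2 = 2^2 + 1^2 + 5^2 + 3^2 + 5^2 + 7^2
= 4 + 1 + 25 + 9 + 25 + 49
= 113

113


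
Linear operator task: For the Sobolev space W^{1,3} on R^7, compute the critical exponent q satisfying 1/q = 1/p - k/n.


Using the Sobolev embedding formula: 1/q = 1/p - k/n
1/q = 1/3 - 1/7 = 4/21
q = 1/(4/21) = 21/4 = 5.2500

5.2500


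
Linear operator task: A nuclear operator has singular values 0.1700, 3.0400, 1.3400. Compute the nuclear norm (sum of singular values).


The nuclear norm is the sum of all singular values.
||T||_1 = 0.1700 + 3.0400 + 1.3400
= 4.5500

4.5500


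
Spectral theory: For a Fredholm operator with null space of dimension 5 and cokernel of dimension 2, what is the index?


The Fredholm index is defined as ind(T) = dim(ker T) - dim(coker T)
= 5 - 2
= 3

3


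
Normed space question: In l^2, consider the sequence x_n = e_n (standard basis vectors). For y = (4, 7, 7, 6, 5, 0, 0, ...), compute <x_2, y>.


x_2 = e_2 is the standard basis vector with 1 in position 2.
<x_2, y> = y_2 = 7
As n -> infinity, <x_n, y> -> 0, confirming weak convergence of (x_n) to 0.

7


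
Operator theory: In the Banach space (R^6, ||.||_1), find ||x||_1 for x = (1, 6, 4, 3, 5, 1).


The l^1 norm equals the sum of absolute values of all components.
||x||_1 = 1 + 6 + 4 + 3 + 5 + 1
= 20

20.0000


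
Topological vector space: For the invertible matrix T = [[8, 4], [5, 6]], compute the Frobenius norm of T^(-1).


det(T) = 8*6 - 4*5 = 28
T^(-1) = (1/28) * [[6, -4], [-5, 8]] = [[0.2143, -0.1429], [-0.1786, 0.2857]]
||T^(-1)||_F^2 = 0.2143^2 + (-0.1429)^2 + (-0.1786)^2 + 0.2857^2 = 0.1798
||T^(-1)||_F = sqrt(0.1798) = 0.4241

0.4241


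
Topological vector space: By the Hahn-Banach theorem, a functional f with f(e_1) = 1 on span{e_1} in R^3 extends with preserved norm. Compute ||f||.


The norm of f is given by ||f|| = sup_{||x||=1} |f(x)|.
On span{e_1}, ||e_1|| = 1, so ||f|| = |f(e_1)| / ||e_1||
= |1| / 1 = 1.0000

1.0000


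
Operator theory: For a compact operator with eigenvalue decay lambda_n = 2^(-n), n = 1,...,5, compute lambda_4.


The eigenvalue formula gives lambda_4 = 1/2^4
= 1/16
= 0.0625

0.0625


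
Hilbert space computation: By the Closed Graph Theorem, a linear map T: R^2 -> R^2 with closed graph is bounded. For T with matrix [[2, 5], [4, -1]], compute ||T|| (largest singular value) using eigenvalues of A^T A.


A^T A = [[20, 6], [6, 26]]
trace(A^T A) = 46, det(A^T A) = 484
discriminant = 46^2 - 4*484 = 180
Largest eigenvalue of A^T A = (trace + sqrt(disc))/2 = 29.7082
||T|| = sqrt(29.7082) = 5.4505

5.4505


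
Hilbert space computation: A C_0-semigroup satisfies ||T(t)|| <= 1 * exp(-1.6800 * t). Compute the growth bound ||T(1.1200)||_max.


||T(1.1200)|| <= 1 * exp(-1.6800 * 1.1200)
= 1 * exp(-1.8816)
= 1 * 0.1523
= 0.1523

0.1523


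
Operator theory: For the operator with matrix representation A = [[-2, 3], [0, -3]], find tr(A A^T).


trace(A * A^T) = sum of squares of all entries
= (-2)^2 + 3^2 + 0^2 + (-3)^2
= 4 + 9 + 0 + 9
= 22

22


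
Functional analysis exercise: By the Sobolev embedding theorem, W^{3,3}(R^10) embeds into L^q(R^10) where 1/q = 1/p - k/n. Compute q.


Using the Sobolev embedding formula: 1/q = 1/p - k/n
1/q = 1/3 - 3/10 = 1/30
q = 1/(1/30) = 30

30.0000


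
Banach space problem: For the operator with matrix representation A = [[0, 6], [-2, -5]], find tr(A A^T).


trace(A * A^T) = sum of squares of all entries
= 0^2 + 6^2 + (-2)^2 + (-5)^2
= 0 + 36 + 4 + 25
= 65

65


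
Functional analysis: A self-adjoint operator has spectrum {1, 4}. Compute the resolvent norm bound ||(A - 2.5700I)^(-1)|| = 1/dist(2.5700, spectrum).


dist(2.5700, {1, 4}) = min(|2.5700 - 1|, |2.5700 - 4|)
= min(1.5700, 1.4300) = 1.4300
Resolvent bound = 1/1.4300 = 0.6993

0.6993


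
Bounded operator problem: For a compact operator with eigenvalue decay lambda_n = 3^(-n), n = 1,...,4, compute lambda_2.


The eigenvalue formula gives lambda_2 = 1/3^2
= 1/9
= 0.1111

0.1111


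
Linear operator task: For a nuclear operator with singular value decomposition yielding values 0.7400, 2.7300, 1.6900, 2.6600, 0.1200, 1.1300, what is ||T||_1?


The nuclear norm is the sum of all singular values.
||T||_1 = 0.7400 + 2.7300 + 1.6900 + 2.6600 + 0.1200 + 1.1300
= 9.0700

9.0700


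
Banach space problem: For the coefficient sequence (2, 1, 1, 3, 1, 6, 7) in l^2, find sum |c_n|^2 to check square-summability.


sum |c_n|^2 = 2^2 + 1^2 + 1^2 + 3^2 + 1^2 + 6^2 + 7^2
= 4 + 1 + 1 + 9 + 1 + 36 + 49
= 101

101


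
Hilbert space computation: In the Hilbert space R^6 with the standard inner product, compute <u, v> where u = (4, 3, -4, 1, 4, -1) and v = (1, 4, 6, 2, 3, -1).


Computing the standard inner product <u, v> = sum u_i * v_i
= 4*1 + 3*4 + -4*6 + 1*2 + 4*3 + -1*-1
= 4 + 12 + -24 + 2 + 12 + 1
= 7

7


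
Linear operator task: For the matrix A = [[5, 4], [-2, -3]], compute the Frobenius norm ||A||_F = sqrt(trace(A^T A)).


||A||_F^2 = sum a_ij^2
= 5^2 + 4^2 + (-2)^2 + (-3)^2
= 25 + 16 + 4 + 9 = 54
||A||_F = sqrt(54) = 7.3485

7.3485


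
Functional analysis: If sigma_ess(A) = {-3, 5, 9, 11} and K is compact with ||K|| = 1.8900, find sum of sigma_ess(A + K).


By Weyl's theorem, the essential spectrum is invariant under compact perturbations.
sigma_ess(A + K) = sigma_ess(A) = {-3, 5, 9, 11}
Sum = -3 + 5 + 9 + 11 = 22

22


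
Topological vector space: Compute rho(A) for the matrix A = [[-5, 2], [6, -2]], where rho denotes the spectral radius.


For a 2x2 matrix, eigenvalues satisfy lambda^2 - (trace)*lambda + det = 0
trace = -5 + -2 = -7
det = -5*-2 - 2*6 = -2
discriminant = (-7)^2 - 4*(-2) = 57
spectral radius = max |eigenvalue| = 7.2749

7.2749


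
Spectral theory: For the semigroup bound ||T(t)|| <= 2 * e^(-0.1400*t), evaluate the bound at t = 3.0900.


||T(3.0900)|| <= 2 * exp(-0.1400 * 3.0900)
= 2 * exp(-0.4326)
= 2 * 0.6488
= 1.2976

1.2976


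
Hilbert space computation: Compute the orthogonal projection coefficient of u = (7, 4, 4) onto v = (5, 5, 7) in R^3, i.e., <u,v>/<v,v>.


Computing <u,v> = 7*5 + 4*5 + 4*7 = 83
Computing <v,v> = 5^2 + 5^2 + 7^2 = 99
Projection coefficient = 83/99 = 0.8384

0.8384


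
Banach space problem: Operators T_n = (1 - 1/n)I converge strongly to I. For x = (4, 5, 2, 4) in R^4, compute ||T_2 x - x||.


T_2 x - x = (1 - 1/2)x - x = -x/2
||x|| = sqrt(61) = 7.8102
||T_2 x - x|| = ||x||/2 = 7.8102/2 = 3.9051

3.9051


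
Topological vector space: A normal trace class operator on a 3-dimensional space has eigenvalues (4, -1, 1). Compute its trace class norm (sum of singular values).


For a normal operator, singular values equal |eigenvalues|.
Trace norm = sum |lambda_i| = 4 + 1 + 1
= 6

6


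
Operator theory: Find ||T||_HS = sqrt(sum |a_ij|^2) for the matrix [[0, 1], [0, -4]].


The Hilbert-Schmidt norm is sqrt(sum of squares of all entries).
Sum of squares = 0^2 + 1^2 + 0^2 + (-4)^2
= 0 + 1 + 0 + 16 = 17
||T||_HS = sqrt(17) = 4.1231

4.1231


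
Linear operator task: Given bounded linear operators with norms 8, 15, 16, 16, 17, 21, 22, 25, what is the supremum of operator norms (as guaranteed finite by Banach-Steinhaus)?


By the Uniform Boundedness Principle, the supremum of norms is finite.
sup_k ||T_k|| = max(8, 15, 16, 16, 17, 21, 22, 25) = 25

25


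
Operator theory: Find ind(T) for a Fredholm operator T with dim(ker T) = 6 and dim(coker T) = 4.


The Fredholm index is defined as ind(T) = dim(ker T) - dim(coker T)
= 6 - 4
= 2

2


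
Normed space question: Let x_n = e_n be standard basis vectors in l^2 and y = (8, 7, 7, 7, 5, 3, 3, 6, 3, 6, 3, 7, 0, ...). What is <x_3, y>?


x_3 = e_3 is the standard basis vector with 1 in position 3.
<x_3, y> = y_3 = 7
As n -> infinity, <x_n, y> -> 0, confirming weak convergence of (x_n) to 0.

7


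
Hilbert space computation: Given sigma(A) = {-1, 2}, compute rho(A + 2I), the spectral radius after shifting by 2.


Spectrum of A + 2I = {1, 4}
Spectral radius = max |lambda| over the shifted spectrum
= max(1, 4) = 4

4


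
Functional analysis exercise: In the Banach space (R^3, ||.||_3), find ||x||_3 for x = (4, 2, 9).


The l^3 norm = (sum |x_i|^3)^(1/3)
Sum of 3th powers = 64 + 8 + 729 = 801
||x||_3 = (801)^(1/3) = 9.2870

9.2870


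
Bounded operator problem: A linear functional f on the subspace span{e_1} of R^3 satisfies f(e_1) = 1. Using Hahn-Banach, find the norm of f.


The norm of f is given by ||f|| = sup_{||x||=1} |f(x)|.
On span{e_1}, ||e_1|| = 1, so ||f|| = |f(e_1)| / ||e_1||
= |1| / 1 = 1.0000

1.0000


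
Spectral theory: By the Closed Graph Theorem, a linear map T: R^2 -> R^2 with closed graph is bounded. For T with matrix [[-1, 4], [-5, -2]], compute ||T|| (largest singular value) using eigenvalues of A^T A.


A^T A = [[26, 6], [6, 20]]
trace(A^T A) = 46, det(A^T A) = 484
discriminant = 46^2 - 4*484 = 180
Largest eigenvalue of A^T A = (trace + sqrt(disc))/2 = 29.7082
||T|| = sqrt(29.7082) = 5.4505

5.4505


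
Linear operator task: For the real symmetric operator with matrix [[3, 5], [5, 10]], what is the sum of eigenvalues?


For a self-adjoint (symmetric) matrix, the eigenvalues are real.
The sum of eigenvalues equals the trace of the matrix.
trace = 3 + 10 = 13

13


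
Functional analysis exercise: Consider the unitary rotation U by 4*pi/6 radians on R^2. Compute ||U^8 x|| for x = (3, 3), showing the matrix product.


U is a rotation by theta = 4*pi/6
U^8 = rotation by 8*theta = 32*pi/6 = 8*pi/6 (mod 2*pi)
cos(8*pi/6) = -0.5000, sin(8*pi/6) = -0.8660
U^8 x = (-0.5000 * 3 - -0.8660 * 3, -0.8660 * 3 + -0.5000 * 3)
= (1.0981, -4.0981)
||U^8 x|| = sqrt(1.0981^2 + (-4.0981)^2) = sqrt(18.0000) = 4.2426

4.2426


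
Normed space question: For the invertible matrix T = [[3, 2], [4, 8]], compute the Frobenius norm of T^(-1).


det(T) = 3*8 - 2*4 = 16
T^(-1) = (1/16) * [[8, -2], [-4, 3]] = [[0.5000, -0.1250], [-0.2500, 0.1875]]
||T^(-1)||_F^2 = 0.5000^2 + (-0.1250)^2 + (-0.2500)^2 + 0.1875^2 = 0.3633
||T^(-1)||_F = sqrt(0.3633) = 0.6027

0.6027


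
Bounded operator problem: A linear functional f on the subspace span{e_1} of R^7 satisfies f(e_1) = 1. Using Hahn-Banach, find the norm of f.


The norm of f is given by ||f|| = sup_{||x||=1} |f(x)|.
On span{e_1}, ||e_1|| = 1, so ||f|| = |f(e_1)| / ||e_1||
= |1| / 1 = 1.0000

1.0000


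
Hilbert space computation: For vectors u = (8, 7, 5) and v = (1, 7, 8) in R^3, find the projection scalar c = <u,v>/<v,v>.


Computing <u,v> = 8*1 + 7*7 + 5*8 = 97
Computing <v,v> = 1^2 + 7^2 + 8^2 = 114
Projection coefficient = 97/114 = 0.8509

0.8509


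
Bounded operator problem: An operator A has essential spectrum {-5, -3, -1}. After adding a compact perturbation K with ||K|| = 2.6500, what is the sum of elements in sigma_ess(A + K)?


By Weyl's theorem, the essential spectrum is invariant under compact perturbations.
sigma_ess(A + K) = sigma_ess(A) = {-5, -3, -1}
Sum = -5 + -3 + -1 = -9

-9


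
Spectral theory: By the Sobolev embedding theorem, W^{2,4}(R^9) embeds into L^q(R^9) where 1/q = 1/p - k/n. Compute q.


Using the Sobolev embedding formula: 1/q = 1/p - k/n
1/q = 1/4 - 2/9 = 1/36
q = 1/(1/36) = 36

36.0000


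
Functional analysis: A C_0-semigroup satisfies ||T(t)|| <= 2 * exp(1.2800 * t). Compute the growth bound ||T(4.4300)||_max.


||T(4.4300)|| <= 2 * exp(1.2800 * 4.4300)
= 2 * exp(5.6704)
= 2 * 290.1506
= 580.3011

580.3011


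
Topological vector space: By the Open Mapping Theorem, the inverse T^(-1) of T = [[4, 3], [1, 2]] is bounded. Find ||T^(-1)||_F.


det(T) = 4*2 - 3*1 = 5
T^(-1) = (1/5) * [[2, -3], [-1, 4]] = [[0.4000, -0.6000], [-0.2000, 0.8000]]
||T^(-1)||_F^2 = 0.4000^2 + (-0.6000)^2 + (-0.2000)^2 + 0.8000^2 = 1.2000
||T^(-1)||_F = sqrt(1.2000) = 1.0954

1.0954


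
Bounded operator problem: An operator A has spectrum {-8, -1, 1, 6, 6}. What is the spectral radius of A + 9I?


Spectrum of A + 9I = {1, 8, 10, 15, 15}
Spectral radius = max |lambda| over the shifted spectrum
= max(1, 8, 10, 15, 15) = 15

15


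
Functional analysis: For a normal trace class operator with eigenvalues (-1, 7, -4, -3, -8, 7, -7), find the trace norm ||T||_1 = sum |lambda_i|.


For a normal operator, singular values equal |eigenvalues|.
Trace norm = sum |lambda_i| = 1 + 7 + 4 + 3 + 8 + 7 + 7
= 37

37


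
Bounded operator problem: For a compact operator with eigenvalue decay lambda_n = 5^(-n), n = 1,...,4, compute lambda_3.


The eigenvalue formula gives lambda_3 = 1/5^3
= 1/125
= 0.0080

0.0080


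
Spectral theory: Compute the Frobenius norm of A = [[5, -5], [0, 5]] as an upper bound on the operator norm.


||A||_F^2 = sum a_ij^2
= 5^2 + (-5)^2 + 0^2 + 5^2
= 25 + 25 + 0 + 25 = 75
||A||_F = sqrt(75) = 8.6603

8.6603


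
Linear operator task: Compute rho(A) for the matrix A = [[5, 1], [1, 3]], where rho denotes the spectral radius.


For a 2x2 matrix, eigenvalues satisfy lambda^2 - (trace)*lambda + det = 0
trace = 5 + 3 = 8
det = 5*3 - 1*1 = 14
discriminant = 8^2 - 4*(14) = 8
spectral radius = max |eigenvalue| = 5.4142

5.4142


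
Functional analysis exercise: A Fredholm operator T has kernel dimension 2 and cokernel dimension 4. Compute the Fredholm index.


The Fredholm index is defined as ind(T) = dim(ker T) - dim(coker T)
= 2 - 4
= -2

-2


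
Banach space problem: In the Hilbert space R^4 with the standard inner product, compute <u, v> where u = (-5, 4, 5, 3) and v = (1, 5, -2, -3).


Computing the standard inner product <u, v> = sum u_i * v_i
= -5*1 + 4*5 + 5*-2 + 3*-3
= -5 + 20 + -10 + -9
= -4

-4


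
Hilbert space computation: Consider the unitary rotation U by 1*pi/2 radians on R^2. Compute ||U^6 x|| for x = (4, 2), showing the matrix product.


U is a rotation by theta = 1*pi/2
U^6 = rotation by 6*theta = 6*pi/2 = 2*pi/2 (mod 2*pi)
cos(2*pi/2) = -1.0000, sin(2*pi/2) = 0.0000
U^6 x = (-1.0000 * 4 - 0.0000 * 2, 0.0000 * 4 + -1.0000 * 2)
= (-4.0000, -2.0000)
||U^6 x|| = sqrt((-4.0000)^2 + (-2.0000)^2) = sqrt(20.0000) = 4.4721

4.4721


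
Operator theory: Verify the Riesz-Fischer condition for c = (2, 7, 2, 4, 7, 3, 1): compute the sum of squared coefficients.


sum |c_n|^2 = 2^2 + 7^2 + 2^2 + 4^2 + 7^2 + 3^2 + 1^2
= 4 + 49 + 4 + 16 + 49 + 9 + 1
= 132

132


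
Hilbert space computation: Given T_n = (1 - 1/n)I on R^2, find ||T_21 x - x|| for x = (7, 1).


T_21 x - x = (1 - 1/21)x - x = -x/21
||x|| = sqrt(50) = 7.0711
||T_21 x - x|| = ||x||/21 = 7.0711/21 = 0.3367

0.3367


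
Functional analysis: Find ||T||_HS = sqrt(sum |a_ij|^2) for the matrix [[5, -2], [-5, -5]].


The Hilbert-Schmidt norm is sqrt(sum of squares of all entries).
Sum of squares = 5^2 + (-2)^2 + (-5)^2 + (-5)^2
= 25 + 4 + 25 + 25 = 79
||T||_HS = sqrt(79) = 8.8882

8.8882


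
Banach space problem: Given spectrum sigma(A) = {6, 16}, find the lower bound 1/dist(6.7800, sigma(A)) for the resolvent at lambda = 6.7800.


dist(6.7800, {6, 16}) = min(|6.7800 - 6|, |6.7800 - 16|)
= min(0.7800, 9.2200) = 0.7800
Resolvent bound = 1/0.7800 = 1.2821

1.2821


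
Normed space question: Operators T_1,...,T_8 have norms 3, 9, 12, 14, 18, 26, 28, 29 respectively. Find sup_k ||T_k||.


By the Uniform Boundedness Principle, the supremum of norms is finite.
sup_k ||T_k|| = max(3, 9, 12, 14, 18, 26, 28, 29) = 29

29


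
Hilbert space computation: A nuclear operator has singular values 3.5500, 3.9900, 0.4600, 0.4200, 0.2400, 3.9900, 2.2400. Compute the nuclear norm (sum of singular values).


The nuclear norm is the sum of all singular values.
||T||_1 = 3.5500 + 3.9900 + 0.4600 + 0.4200 + 0.2400 + 3.9900 + 2.2400
= 14.8900

14.8900


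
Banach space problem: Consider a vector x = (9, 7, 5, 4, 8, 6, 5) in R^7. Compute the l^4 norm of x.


The l^4 norm = (sum |x_i|^4)^(1/4)
Sum of 4th powers = 6561 + 2401 + 625 + 256 + 4096 + 1296 + 625 = 15860
||x||_4 = (15860)^(1/4) = 11.2221

11.2221


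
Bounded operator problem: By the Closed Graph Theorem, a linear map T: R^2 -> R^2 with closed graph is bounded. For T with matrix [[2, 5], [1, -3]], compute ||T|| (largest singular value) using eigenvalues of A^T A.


A^T A = [[5, 7], [7, 34]]
trace(A^T A) = 39, det(A^T A) = 121
discriminant = 39^2 - 4*121 = 1037
Largest eigenvalue of A^T A = (trace + sqrt(disc))/2 = 35.6012
||T|| = sqrt(35.6012) = 5.9667

5.9667


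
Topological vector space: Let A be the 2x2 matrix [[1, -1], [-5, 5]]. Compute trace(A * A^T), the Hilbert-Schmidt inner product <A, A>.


trace(A * A^T) = sum of squares of all entries
= 1^2 + (-1)^2 + (-5)^2 + 5^2
= 1 + 1 + 25 + 25
= 52

52


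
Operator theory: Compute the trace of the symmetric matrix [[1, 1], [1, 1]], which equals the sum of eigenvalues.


For a self-adjoint (symmetric) matrix, the eigenvalues are real.
The sum of eigenvalues equals the trace of the matrix.
trace = 1 + 1 = 2

2


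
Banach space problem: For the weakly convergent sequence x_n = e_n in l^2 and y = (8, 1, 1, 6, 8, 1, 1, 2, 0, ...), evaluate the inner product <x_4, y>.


x_4 = e_4 is the standard basis vector with 1 in position 4.
<x_4, y> = y_4 = 6
As n -> infinity, <x_n, y> -> 0, confirming weak convergence of (x_n) to 0.

6


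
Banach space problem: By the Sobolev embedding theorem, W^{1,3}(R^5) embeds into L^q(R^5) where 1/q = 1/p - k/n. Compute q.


Using the Sobolev embedding formula: 1/q = 1/p - k/n
1/q = 1/3 - 1/5 = 2/15
q = 1/(2/15) = 15/2 = 7.5000

7.5000


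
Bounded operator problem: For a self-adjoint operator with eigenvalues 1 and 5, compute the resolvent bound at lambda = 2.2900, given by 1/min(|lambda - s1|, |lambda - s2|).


dist(2.2900, {1, 5}) = min(|2.2900 - 1|, |2.2900 - 5|)
= min(1.2900, 2.7100) = 1.2900
Resolvent bound = 1/1.2900 = 0.7752

0.7752


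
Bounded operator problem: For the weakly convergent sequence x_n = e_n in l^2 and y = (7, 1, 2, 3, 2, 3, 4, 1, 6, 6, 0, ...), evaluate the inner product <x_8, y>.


x_8 = e_8 is the standard basis vector with 1 in position 8.
<x_8, y> = y_8 = 1
As n -> infinity, <x_n, y> -> 0, confirming weak convergence of (x_n) to 0.

1


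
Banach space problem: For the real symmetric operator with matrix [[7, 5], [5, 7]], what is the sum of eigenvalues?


For a self-adjoint (symmetric) matrix, the eigenvalues are real.
The sum of eigenvalues equals the trace of the matrix.
trace = 7 + 7 = 14

14


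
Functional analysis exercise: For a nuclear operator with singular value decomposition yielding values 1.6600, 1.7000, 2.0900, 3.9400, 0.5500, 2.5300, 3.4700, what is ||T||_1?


The nuclear norm is the sum of all singular values.
||T||_1 = 1.6600 + 1.7000 + 2.0900 + 3.9400 + 0.5500 + 2.5300 + 3.4700
= 15.9400

15.9400


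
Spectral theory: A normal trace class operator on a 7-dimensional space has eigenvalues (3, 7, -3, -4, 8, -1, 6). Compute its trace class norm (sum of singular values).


For a normal operator, singular values equal |eigenvalues|.
Trace norm = sum |lambda_i| = 3 + 7 + 3 + 4 + 8 + 1 + 6
= 32

32


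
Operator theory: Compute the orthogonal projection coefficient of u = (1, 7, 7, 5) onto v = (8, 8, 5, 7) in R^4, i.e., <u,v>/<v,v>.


Computing <u,v> = 1*8 + 7*8 + 7*5 + 5*7 = 134
Computing <v,v> = 8^2 + 8^2 + 5^2 + 7^2 = 202
Projection coefficient = 134/202 = 0.6634

0.6634


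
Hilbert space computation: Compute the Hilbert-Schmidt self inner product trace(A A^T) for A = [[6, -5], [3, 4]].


trace(A * A^T) = sum of squares of all entries
= 6^2 + (-5)^2 + 3^2 + 4^2
= 36 + 25 + 9 + 16
= 86

86


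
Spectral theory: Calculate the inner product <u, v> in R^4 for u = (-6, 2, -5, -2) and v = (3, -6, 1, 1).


Computing the standard inner product <u, v> = sum u_i * v_i
= -6*3 + 2*-6 + -5*1 + -2*1
= -18 + -12 + -5 + -2
= -37

-37


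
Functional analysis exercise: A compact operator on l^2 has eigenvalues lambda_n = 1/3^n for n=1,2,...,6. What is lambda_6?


The eigenvalue formula gives lambda_6 = 1/3^6
= 1/729
= 0.0014

0.0014


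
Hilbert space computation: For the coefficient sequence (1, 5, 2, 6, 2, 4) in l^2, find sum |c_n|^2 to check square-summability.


sum |c_n|^2 = 1^2 + 5^2 + 2^2 + 6^2 + 2^2 + 4^2
= 1 + 25 + 4 + 36 + 4 + 16
= 86

86


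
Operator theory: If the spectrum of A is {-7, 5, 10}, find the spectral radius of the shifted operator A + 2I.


Spectrum of A + 2I = {-5, 7, 12}
Spectral radius = max |lambda| over the shifted spectrum
= max(5, 7, 12) = 12

12


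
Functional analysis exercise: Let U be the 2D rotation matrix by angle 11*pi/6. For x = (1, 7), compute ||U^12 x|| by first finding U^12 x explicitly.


U is a rotation by theta = 11*pi/6
U^12 = rotation by 12*theta = 132*pi/6 = 0*pi/6 (mod 2*pi)
cos(0*pi/6) = 1.0000, sin(0*pi/6) = 0.0000
U^12 x = (1.0000 * 1 - 0.0000 * 7, 0.0000 * 1 + 1.0000 * 7)
= (1.0000, 7.0000)
||U^12 x|| = sqrt(1.0000^2 + 7.0000^2) = sqrt(50.0000) = 7.0711

7.0711


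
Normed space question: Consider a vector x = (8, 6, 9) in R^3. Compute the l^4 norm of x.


The l^4 norm = (sum |x_i|^4)^(1/4)
Sum of 4th powers = 4096 + 1296 + 6561 = 11953
||x||_4 = (11953)^(1/4) = 10.4561

10.4561


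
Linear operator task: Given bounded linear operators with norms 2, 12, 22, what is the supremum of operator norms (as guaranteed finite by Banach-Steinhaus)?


By the Uniform Boundedness Principle, the supremum of norms is finite.
sup_k ||T_k|| = max(2, 12, 22) = 22

22


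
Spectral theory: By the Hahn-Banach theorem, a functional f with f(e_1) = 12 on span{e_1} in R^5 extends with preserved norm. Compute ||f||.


The norm of f is given by ||f|| = sup_{||x||=1} |f(x)|.
On span{e_1}, ||e_1|| = 1, so ||f|| = |f(e_1)| / ||e_1||
= |12| / 1 = 12.0000

12.0000


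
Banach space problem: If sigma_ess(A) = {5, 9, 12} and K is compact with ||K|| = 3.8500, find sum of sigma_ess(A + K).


By Weyl's theorem, the essential spectrum is invariant under compact perturbations.
sigma_ess(A + K) = sigma_ess(A) = {5, 9, 12}
Sum = 5 + 9 + 12 = 26

26


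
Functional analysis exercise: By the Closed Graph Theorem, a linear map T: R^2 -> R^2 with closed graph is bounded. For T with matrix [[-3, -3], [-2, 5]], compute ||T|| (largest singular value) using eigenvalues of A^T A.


A^T A = [[13, -1], [-1, 34]]
trace(A^T A) = 47, det(A^T A) = 441
discriminant = 47^2 - 4*441 = 445
Largest eigenvalue of A^T A = (trace + sqrt(disc))/2 = 34.0475
||T|| = sqrt(34.0475) = 5.8350

5.8350


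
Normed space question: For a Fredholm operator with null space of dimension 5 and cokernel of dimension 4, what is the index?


The Fredholm index is defined as ind(T) = dim(ker T) - dim(coker T)
= 5 - 4
= 1

1


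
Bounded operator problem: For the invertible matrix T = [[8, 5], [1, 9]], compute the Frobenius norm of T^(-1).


det(T) = 8*9 - 5*1 = 67
T^(-1) = (1/67) * [[9, -5], [-1, 8]] = [[0.1343, -0.0746], [-0.0149, 0.1194]]
||T^(-1)||_F^2 = 0.1343^2 + (-0.0746)^2 + (-0.0149)^2 + 0.1194^2 = 0.0381
||T^(-1)||_F = sqrt(0.0381) = 0.1952

0.1952


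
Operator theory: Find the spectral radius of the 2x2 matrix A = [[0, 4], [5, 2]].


For a 2x2 matrix, eigenvalues satisfy lambda^2 - (trace)*lambda + det = 0
trace = 0 + 2 = 2
det = 0*2 - 4*5 = -20
discriminant = 2^2 - 4*(-20) = 84
spectral radius = max |eigenvalue| = 5.5826

5.5826


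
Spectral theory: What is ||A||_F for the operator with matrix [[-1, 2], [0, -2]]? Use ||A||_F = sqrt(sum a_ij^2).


||A||_F^2 = sum a_ij^2
= (-1)^2 + 2^2 + 0^2 + (-2)^2
= 1 + 4 + 0 + 4 = 9
||A||_F = sqrt(9) = 3.0000

3.0000
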